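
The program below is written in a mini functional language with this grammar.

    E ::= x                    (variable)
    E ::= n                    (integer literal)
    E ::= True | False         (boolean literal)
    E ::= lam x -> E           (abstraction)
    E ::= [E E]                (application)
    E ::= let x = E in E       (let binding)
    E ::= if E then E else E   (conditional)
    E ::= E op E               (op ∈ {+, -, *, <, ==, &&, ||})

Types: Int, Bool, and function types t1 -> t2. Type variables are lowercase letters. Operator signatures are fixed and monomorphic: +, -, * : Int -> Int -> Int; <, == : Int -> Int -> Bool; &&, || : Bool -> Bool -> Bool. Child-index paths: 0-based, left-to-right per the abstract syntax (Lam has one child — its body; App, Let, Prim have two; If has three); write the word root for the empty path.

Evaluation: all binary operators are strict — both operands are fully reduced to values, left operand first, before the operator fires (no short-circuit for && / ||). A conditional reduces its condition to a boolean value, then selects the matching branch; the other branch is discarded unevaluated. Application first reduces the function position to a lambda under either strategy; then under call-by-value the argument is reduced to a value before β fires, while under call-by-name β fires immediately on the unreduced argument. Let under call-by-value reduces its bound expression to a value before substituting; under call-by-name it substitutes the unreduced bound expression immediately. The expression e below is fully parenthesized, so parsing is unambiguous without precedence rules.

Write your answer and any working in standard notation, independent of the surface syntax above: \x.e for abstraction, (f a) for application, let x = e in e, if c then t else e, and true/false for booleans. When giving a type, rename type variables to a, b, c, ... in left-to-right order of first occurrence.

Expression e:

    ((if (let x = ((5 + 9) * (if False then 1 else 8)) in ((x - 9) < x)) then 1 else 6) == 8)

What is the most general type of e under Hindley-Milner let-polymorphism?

Derivation:
  unify Int ~ Int
  unify Int ~ Int
  unify Int ~ Int
  unify Bool ~ Bool
  unify Int ~ Int
  unify Int ~ Int
let x : Int
x : Int
  unify Int ~ Int
  unify Int ~ Int
  unify Int ~ Int
x : Int
  unify Int ~ Int
  unify Bool ~ Bool
  unify Int ~ Int
  unify Int ~ Int
  unify Int ~ Int

Answer: Bool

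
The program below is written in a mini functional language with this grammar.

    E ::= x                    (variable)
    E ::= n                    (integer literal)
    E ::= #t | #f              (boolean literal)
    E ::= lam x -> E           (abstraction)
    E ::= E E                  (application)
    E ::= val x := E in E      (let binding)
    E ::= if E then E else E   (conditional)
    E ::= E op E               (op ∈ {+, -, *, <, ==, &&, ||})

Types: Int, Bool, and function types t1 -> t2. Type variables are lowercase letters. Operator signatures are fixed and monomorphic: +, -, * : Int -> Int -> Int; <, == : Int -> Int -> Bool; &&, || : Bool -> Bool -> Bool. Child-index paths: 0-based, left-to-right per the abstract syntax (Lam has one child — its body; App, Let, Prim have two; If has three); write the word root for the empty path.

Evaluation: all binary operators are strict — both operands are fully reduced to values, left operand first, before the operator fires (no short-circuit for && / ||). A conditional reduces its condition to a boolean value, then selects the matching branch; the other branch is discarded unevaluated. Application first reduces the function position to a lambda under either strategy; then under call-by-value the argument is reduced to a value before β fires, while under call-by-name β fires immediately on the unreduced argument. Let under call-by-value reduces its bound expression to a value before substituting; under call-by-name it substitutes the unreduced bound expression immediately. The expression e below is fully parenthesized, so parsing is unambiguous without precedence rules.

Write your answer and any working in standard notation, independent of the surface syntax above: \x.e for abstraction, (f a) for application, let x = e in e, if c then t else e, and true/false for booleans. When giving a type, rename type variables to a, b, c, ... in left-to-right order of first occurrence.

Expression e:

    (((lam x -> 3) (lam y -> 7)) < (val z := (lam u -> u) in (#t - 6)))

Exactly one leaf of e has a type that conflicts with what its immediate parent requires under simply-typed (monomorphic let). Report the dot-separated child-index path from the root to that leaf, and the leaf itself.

Trace:
\x._ : a -> Int
\y._ : b -> Int
  unify a -> Int ~ (b -> Int) -> c
  unify a ~ b -> Int
  unify Int ~ c
_ _ : Int
  unify Int ~ Int
u : d
\u._ : d -> d
let z : d -> d
  unify Bool ~ Int
  FAIL: mismatch Bool ~ Int

Answer: 1.1.0 : true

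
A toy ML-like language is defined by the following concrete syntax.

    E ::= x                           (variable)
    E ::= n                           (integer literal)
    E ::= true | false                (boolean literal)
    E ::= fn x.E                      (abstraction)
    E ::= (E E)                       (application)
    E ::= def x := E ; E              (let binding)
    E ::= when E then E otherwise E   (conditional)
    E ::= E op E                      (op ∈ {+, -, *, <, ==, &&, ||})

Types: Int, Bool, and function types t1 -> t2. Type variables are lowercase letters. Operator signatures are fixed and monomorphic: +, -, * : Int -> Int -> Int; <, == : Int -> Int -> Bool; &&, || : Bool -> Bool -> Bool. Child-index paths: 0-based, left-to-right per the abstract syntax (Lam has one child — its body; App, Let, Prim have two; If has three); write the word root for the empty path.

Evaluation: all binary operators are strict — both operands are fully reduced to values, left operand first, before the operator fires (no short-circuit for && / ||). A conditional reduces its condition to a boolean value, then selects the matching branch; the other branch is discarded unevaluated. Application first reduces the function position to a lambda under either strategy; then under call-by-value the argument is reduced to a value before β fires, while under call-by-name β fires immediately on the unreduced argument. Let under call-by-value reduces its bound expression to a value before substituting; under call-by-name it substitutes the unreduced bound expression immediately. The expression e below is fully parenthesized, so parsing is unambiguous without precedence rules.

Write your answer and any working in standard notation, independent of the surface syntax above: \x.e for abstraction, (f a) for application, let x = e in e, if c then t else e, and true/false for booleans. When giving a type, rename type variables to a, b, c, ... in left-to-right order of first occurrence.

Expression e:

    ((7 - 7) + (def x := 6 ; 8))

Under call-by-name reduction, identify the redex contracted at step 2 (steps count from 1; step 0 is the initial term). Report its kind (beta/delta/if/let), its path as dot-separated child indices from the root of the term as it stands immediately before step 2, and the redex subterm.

Answer: let at 1 : (let x = 6 in 8)

Trace:
step 0: ((7 - 7) + (let x = 6 in 8))
step 1: [delta@0] (0 + (let x = 6 in 8))
step 2: [let@1] (0 + 8)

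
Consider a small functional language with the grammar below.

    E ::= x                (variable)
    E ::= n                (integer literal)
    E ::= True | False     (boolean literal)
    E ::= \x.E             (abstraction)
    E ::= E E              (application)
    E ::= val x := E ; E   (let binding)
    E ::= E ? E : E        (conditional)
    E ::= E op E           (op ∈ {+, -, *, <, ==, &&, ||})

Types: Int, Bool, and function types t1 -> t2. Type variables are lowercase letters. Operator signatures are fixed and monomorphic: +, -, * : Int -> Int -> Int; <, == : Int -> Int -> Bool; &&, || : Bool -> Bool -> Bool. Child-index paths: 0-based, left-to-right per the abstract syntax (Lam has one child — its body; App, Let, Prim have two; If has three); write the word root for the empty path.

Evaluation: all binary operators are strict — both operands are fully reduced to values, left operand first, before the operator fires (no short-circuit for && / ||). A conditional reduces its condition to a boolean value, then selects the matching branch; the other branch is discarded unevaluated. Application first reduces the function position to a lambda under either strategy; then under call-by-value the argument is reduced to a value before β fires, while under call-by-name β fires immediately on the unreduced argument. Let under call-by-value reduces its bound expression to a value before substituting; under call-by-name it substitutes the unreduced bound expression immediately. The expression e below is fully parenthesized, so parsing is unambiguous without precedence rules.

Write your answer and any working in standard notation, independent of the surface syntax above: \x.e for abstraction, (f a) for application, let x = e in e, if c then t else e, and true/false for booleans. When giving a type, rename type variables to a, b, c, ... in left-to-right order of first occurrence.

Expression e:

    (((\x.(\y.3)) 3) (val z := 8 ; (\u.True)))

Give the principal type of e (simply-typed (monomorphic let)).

Answer: Int

Derivation:
\y._ : b -> Int
\x._ : a -> b -> Int
  unify a -> b -> Int ~ Int -> c
  unify a ~ Int
  unify b -> Int ~ c
_ _ : b -> Int
let z : Int
\u._ : d -> Bool
  unify b -> Int ~ (d -> Bool) -> e
  unify b ~ d -> Bool
  unify Int ~ e
_ _ : Int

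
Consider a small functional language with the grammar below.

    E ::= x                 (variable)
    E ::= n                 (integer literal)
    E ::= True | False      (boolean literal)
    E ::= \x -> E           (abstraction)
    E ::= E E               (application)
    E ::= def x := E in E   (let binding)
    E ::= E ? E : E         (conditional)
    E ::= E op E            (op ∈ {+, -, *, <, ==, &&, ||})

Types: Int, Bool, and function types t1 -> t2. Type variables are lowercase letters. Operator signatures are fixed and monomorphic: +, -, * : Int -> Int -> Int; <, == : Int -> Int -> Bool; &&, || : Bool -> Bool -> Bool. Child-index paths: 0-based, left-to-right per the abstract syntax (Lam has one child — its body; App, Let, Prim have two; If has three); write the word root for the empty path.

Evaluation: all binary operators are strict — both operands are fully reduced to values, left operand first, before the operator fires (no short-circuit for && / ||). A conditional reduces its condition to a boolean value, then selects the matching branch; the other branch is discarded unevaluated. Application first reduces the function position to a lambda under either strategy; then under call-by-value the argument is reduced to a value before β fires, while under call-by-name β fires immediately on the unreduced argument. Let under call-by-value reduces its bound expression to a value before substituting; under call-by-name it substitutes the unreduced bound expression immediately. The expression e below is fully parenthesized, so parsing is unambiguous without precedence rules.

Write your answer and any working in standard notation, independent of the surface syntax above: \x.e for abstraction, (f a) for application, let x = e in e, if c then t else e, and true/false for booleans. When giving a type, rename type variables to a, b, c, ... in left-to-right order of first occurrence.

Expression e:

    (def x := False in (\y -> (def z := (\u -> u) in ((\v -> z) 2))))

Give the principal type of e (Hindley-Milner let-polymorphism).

Answer: a -> b -> b

Derivation:
let x : Bool
u : b
\u._ : b -> b
let z : forall. b -> b
z : d -> d
\v._ : c -> d -> d
  unify c -> d -> d ~ Int -> e
  unify c ~ Int
  unify d -> d ~ e
_ _ : d -> d
\y._ : a -> d -> d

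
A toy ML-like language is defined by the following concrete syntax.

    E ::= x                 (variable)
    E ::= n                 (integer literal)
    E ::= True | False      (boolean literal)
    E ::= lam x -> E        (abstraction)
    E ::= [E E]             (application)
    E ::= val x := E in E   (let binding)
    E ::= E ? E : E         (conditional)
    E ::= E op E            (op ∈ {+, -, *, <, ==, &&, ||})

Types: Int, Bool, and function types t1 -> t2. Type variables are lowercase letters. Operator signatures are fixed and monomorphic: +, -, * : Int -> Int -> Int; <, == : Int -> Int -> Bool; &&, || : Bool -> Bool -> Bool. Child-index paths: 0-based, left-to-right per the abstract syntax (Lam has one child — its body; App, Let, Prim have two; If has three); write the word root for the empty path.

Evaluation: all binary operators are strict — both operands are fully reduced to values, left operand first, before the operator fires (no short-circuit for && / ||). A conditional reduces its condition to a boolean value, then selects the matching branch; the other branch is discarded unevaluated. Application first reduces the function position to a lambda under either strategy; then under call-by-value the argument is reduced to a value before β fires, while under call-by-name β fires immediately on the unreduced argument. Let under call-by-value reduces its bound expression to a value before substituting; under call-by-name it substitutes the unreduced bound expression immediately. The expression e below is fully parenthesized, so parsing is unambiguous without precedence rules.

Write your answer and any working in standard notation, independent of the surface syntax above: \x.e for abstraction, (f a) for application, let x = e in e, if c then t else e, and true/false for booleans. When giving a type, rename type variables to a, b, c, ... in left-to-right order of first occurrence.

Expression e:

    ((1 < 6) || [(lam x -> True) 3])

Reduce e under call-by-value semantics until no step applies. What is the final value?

Answer: true

Derivation:
step 0: ((1 < 6) || ((\x.true) 3))
step 1: [delta@0] (true || ((\x.true) 3))
step 2: [beta@1] (true || true)
step 3: [delta@root] true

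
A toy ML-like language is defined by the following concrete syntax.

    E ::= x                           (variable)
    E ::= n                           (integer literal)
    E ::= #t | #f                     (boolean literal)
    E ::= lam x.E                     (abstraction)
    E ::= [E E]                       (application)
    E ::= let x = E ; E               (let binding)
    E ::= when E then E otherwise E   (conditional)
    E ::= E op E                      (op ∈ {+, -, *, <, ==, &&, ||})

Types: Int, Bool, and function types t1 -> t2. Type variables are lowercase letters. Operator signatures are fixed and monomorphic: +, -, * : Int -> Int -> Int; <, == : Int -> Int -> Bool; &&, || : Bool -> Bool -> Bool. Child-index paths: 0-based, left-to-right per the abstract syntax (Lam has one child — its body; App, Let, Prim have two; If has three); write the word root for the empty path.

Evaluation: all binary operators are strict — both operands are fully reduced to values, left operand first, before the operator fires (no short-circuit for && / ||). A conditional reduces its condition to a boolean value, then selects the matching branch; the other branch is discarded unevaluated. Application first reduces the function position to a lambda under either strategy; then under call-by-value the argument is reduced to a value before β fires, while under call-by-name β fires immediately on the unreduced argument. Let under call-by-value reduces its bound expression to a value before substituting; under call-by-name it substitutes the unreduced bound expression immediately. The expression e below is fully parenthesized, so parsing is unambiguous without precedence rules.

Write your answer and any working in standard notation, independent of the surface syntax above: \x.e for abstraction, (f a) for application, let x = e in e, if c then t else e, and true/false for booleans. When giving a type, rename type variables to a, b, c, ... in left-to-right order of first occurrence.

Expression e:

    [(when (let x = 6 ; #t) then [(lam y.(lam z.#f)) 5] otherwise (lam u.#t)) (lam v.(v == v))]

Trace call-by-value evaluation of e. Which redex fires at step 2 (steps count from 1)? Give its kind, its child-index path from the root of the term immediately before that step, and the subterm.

Trace:
step 0: ((if (let x = 6 in true) then ((\y.(\z.false)) 5) else (\u.true)) (\v.(v == v)))
step 1: [let@0.0] ((if true then ((\y.(\z.false)) 5) else (\u.true)) (\v.(v == v)))
step 2: [if@0] (((\y.(\z.false)) 5) (\v.(v == v)))

Answer: if at 0 : (if true then ((\y.(\z.false)) 5) else (\u.true))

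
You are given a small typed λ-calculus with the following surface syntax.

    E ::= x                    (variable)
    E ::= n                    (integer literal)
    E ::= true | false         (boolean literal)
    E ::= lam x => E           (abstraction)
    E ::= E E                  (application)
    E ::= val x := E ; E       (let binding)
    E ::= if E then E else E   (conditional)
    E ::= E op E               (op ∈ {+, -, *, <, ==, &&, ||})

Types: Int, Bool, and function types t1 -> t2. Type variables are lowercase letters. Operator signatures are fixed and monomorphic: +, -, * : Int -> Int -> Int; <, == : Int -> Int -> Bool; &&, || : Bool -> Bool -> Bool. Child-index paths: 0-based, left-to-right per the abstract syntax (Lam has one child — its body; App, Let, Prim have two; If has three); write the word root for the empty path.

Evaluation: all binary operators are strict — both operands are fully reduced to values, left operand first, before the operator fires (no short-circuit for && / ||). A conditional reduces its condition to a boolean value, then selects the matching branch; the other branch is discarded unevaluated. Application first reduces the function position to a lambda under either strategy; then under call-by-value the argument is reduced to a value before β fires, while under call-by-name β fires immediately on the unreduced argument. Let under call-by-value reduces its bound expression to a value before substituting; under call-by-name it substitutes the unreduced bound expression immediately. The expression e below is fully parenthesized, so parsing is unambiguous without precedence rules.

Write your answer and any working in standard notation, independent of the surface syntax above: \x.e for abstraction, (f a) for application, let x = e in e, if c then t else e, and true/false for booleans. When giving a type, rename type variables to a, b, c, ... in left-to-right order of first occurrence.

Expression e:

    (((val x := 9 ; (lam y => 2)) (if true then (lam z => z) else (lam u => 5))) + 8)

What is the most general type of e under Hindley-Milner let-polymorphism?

Derivation:
let x : Int
\y._ : a -> Int
  unify Bool ~ Bool
z : b
\z._ : b -> b
\u._ : c -> Int
  unify b -> b ~ c -> Int
  unify b ~ c
  unify c ~ Int
  unify a -> Int ~ (Int -> Int) -> d
  unify a ~ Int -> Int
  unify Int ~ d
_ _ : Int
  unify Int ~ Int
  unify Int ~ Int

Answer: Int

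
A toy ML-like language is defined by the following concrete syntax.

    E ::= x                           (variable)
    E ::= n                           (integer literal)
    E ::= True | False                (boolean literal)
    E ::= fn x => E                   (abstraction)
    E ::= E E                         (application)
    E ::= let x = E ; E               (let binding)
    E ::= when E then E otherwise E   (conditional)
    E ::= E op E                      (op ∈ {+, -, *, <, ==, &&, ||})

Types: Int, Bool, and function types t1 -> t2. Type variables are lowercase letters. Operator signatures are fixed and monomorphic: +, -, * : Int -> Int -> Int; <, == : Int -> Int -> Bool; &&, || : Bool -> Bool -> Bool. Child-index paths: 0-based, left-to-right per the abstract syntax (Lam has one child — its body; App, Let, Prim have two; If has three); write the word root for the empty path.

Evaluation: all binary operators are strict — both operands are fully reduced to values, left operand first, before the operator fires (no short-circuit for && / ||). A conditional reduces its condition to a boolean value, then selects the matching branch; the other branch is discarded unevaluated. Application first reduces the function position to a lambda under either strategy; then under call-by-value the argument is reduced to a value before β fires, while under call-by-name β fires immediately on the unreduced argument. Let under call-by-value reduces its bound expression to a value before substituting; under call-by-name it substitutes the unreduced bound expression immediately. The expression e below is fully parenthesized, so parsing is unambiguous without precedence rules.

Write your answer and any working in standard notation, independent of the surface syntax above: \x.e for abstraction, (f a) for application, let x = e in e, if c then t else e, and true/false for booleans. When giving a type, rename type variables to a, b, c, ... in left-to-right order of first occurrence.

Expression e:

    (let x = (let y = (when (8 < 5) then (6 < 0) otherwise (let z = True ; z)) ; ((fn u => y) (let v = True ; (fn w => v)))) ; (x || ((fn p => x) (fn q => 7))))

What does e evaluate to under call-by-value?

Trace:
step 0: (let x = (let y = (if (8 < 5) then (6 < 0) else (let z = true in z)) in ((\u.y) (let v = true in (\w.v)))) in (x || ((\p.x) (\q.7))))
step 1: [delta@0.0.0] (let x = (let y = (if false then (6 < 0) else (let z = true in z)) in ((\u.y) (let v = true in (\w.v)))) in (x || ((\p.x) (\q.7))))
step 2: [if@0.0] (let x = (let y = (let z = true in z) in ((\u.y) (let v = true in (\w.v)))) in (x || ((\p.x) (\q.7))))
step 3: [let@0.0] (let x = (let y = true in ((\u.y) (let v = true in (\w.v)))) in (x || ((\p.x) (\q.7))))
step 4: [let@0] (let x = ((\u.true) (let v = true in (\w.v))) in (x || ((\p.x) (\q.7))))
step 5: [let@0.1] (let x = ((\u.true) (\w.true)) in (x || ((\p.x) (\q.7))))
step 6: [beta@0] (let x = true in (x || ((\p.x) (\q.7))))
step 7: [let@root] (true || ((\p.true) (\q.7)))
step 8: [beta@1] (true || true)
step 9: [delta@root] true

Answer: true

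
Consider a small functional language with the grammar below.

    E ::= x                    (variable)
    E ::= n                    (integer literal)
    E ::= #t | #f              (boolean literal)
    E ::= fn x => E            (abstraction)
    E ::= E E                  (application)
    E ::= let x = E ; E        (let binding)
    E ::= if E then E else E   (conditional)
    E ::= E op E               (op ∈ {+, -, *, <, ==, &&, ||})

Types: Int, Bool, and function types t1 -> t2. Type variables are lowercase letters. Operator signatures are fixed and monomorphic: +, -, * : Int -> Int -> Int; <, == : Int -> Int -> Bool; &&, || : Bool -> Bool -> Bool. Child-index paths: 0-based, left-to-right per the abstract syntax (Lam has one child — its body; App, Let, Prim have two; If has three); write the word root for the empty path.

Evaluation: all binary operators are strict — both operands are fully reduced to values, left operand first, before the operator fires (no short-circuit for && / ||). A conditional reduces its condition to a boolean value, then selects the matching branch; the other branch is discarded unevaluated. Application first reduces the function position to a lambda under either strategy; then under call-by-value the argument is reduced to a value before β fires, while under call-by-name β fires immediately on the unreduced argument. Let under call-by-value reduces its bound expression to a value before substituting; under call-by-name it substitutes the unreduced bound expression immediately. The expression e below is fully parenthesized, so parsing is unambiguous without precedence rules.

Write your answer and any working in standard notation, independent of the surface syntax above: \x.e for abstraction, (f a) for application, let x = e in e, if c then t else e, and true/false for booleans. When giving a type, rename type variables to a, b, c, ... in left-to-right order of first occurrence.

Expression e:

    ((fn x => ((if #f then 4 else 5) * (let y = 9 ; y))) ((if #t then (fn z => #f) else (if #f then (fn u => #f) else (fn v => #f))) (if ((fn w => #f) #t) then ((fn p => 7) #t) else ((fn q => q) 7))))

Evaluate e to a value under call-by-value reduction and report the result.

Working:
step 0: ((\x.((if false then 4 else 5) * (let y = 9 in y))) ((if true then (\z.false) else (if false then (\u.false) else (\v.false))) (if ((\w.false) true) then ((\p.7) true) else ((\q.q) 7))))
step 1: [if@1.0] ((\x.((if false then 4 else 5) * (let y = 9 in y))) ((\z.false) (if ((\w.false) true) then ((\p.7) true) else ((\q.q) 7))))
step 2: [beta@1.1.0] ((\x.((if false then 4 else 5) * (let y = 9 in y))) ((\z.false) (if false then ((\p.7) true) else ((\q.q) 7))))
step 3: [if@1.1] ((\x.((if false then 4 else 5) * (let y = 9 in y))) ((\z.false) ((\q.q) 7)))
step 4: [beta@1.1] ((\x.((if false then 4 else 5) * (let y = 9 in y))) ((\z.false) 7))
step 5: [beta@1] ((\x.((if false then 4 else 5) * (let y = 9 in y))) false)
step 6: [beta@root] ((if false then 4 else 5) * (let y = 9 in y))
step 7: [if@0] (5 * (let y = 9 in y))
step 8: [let@1] (5 * 9)
step 9: [delta@root] 45

Answer: 45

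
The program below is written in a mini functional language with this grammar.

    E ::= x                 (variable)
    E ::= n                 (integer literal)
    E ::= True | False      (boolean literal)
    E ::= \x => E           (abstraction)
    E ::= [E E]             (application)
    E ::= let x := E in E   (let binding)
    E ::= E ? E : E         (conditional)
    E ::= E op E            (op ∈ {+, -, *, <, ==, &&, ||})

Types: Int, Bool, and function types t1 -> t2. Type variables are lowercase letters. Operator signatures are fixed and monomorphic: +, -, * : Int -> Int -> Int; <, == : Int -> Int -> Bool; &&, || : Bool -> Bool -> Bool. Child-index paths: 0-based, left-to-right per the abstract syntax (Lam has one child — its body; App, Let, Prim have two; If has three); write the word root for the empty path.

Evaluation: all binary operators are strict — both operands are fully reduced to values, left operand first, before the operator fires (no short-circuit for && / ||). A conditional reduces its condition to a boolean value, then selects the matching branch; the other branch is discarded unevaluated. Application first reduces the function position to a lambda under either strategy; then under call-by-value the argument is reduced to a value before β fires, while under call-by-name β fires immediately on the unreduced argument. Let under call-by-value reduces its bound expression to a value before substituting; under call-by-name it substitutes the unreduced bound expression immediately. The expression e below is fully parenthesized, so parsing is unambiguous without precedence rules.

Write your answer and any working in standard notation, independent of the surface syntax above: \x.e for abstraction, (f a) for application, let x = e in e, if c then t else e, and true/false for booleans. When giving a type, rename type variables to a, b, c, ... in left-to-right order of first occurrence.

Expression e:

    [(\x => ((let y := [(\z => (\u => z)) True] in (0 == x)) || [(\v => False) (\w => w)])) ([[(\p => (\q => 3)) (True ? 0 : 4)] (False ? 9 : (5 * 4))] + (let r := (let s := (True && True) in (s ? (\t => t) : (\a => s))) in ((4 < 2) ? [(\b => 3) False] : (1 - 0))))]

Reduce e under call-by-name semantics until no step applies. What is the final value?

Working:
step 0: ((\x.((let y = ((\z.(\u.z)) true) in (0 == x)) || ((\v.false) (\w.w)))) ((((\p.(\q.3)) (if true then 0 else 4)) (if false then 9 else (5 * 4))) + (let r = (let s = (true && true) in (if s then (\t.t) else (\a.s))) in (if (4 < 2) then ((\b.3) false) else (1 - 0)))))
step 1: [beta@root] ((let y = ((\z.(\u.z)) true) in (0 == ((((\p.(\q.3)) (if true then 0 else 4)) (if false then 9 else (5 * 4))) + (let r = (let s = (true && true) in (if s then (\t.t) else (\a.s))) in (if (4 < 2) then ((\b.3) false) else (1 - 0)))))) || ((\v.false) (\w.w)))
step 2: [let@0] ((0 == ((((\p.(\q.3)) (if true then 0 else 4)) (if false then 9 else (5 * 4))) + (let r = (let s = (true && true) in (if s then (\t.t) else (\a.s))) in (if (4 < 2) then ((\b.3) false) else (1 - 0))))) || ((\v.false) (\w.w)))
step 3: [beta@0.1.0.0] ((0 == (((\q.3) (if false then 9 else (5 * 4))) + (let r = (let s = (true && true) in (if s then (\t.t) else (\a.s))) in (if (4 < 2) then ((\b.3) false) else (1 - 0))))) || ((\v.false) (\w.w)))
step 4: [beta@0.1.0] ((0 == (3 + (let r = (let s = (true && true) in (if s then (\t.t) else (\a.s))) in (if (4 < 2) then ((\b.3) false) else (1 - 0))))) || ((\v.false) (\w.w)))
step 5: [let@0.1.1] ((0 == (3 + (if (4 < 2) then ((\b.3) false) else (1 - 0)))) || ((\v.false) (\w.w)))
step 6: [delta@0.1.1.0] ((0 == (3 + (if false then ((\b.3) false) else (1 - 0)))) || ((\v.false) (\w.w)))
step 7: [if@0.1.1] ((0 == (3 + (1 - 0))) || ((\v.false) (\w.w)))
step 8: [delta@0.1.1] ((0 == (3 + 1)) || ((\v.false) (\w.w)))
step 9: [delta@0.1] ((0 == 4) || ((\v.false) (\w.w)))
step 10: [delta@0] (false || ((\v.false) (\w.w)))
step 11: [beta@1] (false || false)
step 12: [delta@root] false

Answer: false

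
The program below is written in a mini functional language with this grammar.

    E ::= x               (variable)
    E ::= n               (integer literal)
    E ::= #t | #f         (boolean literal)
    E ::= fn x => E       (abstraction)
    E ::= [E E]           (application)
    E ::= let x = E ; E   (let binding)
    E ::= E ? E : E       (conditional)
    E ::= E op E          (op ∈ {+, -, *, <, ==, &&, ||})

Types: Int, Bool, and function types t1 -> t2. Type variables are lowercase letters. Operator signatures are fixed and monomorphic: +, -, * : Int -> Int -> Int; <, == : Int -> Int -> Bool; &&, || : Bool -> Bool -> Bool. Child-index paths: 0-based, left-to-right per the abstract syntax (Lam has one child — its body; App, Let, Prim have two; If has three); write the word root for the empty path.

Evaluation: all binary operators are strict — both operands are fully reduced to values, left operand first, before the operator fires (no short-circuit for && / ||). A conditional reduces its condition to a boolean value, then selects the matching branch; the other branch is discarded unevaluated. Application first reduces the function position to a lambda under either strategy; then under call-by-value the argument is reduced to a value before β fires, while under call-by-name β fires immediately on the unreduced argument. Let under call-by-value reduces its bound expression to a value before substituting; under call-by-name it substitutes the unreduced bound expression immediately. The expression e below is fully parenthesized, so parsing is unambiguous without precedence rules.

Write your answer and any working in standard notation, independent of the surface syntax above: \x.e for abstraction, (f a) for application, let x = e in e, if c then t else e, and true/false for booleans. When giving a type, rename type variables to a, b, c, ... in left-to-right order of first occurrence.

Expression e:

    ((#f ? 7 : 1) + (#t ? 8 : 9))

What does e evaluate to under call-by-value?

Answer: 9

Working:
step 0: ((if false then 7 else 1) + (if true then 8 else 9))
step 1: [if@0] (1 + (if true then 8 else 9))
step 2: [if@1] (1 + 8)
step 3: [delta@root] 9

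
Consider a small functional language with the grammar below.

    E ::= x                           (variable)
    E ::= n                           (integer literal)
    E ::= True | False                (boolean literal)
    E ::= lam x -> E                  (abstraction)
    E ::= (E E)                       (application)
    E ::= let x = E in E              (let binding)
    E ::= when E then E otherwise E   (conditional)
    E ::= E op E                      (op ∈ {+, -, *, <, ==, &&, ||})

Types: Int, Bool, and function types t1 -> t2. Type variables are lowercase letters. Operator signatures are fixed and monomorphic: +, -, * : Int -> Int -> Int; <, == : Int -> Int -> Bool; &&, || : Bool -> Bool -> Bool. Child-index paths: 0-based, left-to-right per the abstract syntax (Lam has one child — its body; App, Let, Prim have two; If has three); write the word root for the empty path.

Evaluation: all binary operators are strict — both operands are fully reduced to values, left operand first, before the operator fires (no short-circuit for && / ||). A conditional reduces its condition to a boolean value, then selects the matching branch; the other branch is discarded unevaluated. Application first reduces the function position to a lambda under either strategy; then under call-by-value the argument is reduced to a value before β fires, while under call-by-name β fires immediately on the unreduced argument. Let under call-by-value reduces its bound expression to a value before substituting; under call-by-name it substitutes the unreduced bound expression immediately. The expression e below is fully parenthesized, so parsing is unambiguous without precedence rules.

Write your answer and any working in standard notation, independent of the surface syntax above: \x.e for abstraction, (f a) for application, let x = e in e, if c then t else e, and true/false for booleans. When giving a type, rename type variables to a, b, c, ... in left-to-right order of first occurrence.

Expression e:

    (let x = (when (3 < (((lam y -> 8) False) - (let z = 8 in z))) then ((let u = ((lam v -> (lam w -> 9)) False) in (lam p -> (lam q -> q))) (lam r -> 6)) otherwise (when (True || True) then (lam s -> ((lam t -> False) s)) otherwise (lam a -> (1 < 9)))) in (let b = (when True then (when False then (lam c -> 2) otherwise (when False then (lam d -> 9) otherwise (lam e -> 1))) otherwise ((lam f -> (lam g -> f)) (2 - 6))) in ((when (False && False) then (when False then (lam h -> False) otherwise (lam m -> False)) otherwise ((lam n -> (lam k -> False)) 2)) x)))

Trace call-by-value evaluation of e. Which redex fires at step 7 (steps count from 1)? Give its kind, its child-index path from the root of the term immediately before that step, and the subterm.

Answer: if at 0 : (if true then (\s.((\t.false) s)) else (\a.(1 < 9)))

Derivation:
step 0: (let x = (if (3 < (((\y.8) false) - (let z = 8 in z))) then ((let u = ((\v.(\w.9)) false) in (\p.(\q.q))) (\r.6)) else (if (true || true) then (\s.((\t.false) s)) else (\a.(1 < 9)))) in (let b = (if true then (if false then (\c.2) else (if false then (\d.9) else (\e.1))) else ((\f.(\g.f)) (2 - 6))) in ((if (false && false) then (if false then (\h.false) else (\m.false)) else ((\n.(\k.false)) 2)) x)))
step 1: [beta@0.0.1.0] (let x = (if (3 < (8 - (let z = 8 in z))) then ((let u = ((\v.(\w.9)) false) in (\p.(\q.q))) (\r.6)) else (if (true || true) then (\s.((\t.false) s)) else (\a.(1 < 9)))) in (let b = (if true then (if false then (\c.2) else (if false then (\d.9) else (\e.1))) else ((\f.(\g.f)) (2 - 6))) in ((if (false && false) then (if false then (\h.false) else (\m.false)) else ((\n.(\k.false)) 2)) x)))
step 2: [let@0.0.1.1] (let x = (if (3 < (8 - 8)) then ((let u = ((\v.(\w.9)) false) in (\p.(\q.q))) (\r.6)) else (if (true || true) then (\s.((\t.false) s)) else (\a.(1 < 9)))) in (let b = (if true then (if false then (\c.2) else (if false then (\d.9) else (\e.1))) else ((\f.(\g.f)) (2 - 6))) in ((if (false && false) then (if false then (\h.false) else (\m.false)) else ((\n.(\k.false)) 2)) x)))
step 3: [delta@0.0.1] (let x = (if (3 < 0) then ((let u = ((\v.(\w.9)) false) in (\p.(\q.q))) (\r.6)) else (if (true || true) then (\s.((\t.false) s)) else (\a.(1 < 9)))) in (let b = (if true then (if false then (\c.2) else (if false then (\d.9) else (\e.1))) else ((\f.(\g.f)) (2 - 6))) in ((if (false && false) then (if false then (\h.false) else (\m.false)) else ((\n.(\k.false)) 2)) x)))
step 4: [delta@0.0] (let x = (if false then ((let u = ((\v.(\w.9)) false) in (\p.(\q.q))) (\r.6)) else (if (true || true) then (\s.((\t.false) s)) else (\a.(1 < 9)))) in (let b = (if true then (if false then (\c.2) else (if false then (\d.9) else (\e.1))) else ((\f.(\g.f)) (2 - 6))) in ((if (false && false) then (if false then (\h.false) else (\m.false)) else ((\n.(\k.false)) 2)) x)))
step 5: [if@0] (let x = (if (true || true) then (\s.((\t.false) s)) else (\a.(1 < 9))) in (let b = (if true then (if false then (\c.2) else (if false then (\d.9) else (\e.1))) else ((\f.(\g.f)) (2 - 6))) in ((if (false && false) then (if false then (\h.false) else (\m.false)) else ((\n.(\k.false)) 2)) x)))
step 6: [delta@0.0] (let x = (if true then (\s.((\t.false) s)) else (\a.(1 < 9))) in (let b = (if true then (if false then (\c.2) else (if false then (\d.9) else (\e.1))) else ((\f.(\g.f)) (2 - 6))) in ((if (false && false) then (if false then (\h.false) else (\m.false)) else ((\n.(\k.false)) 2)) x)))
step 7: [if@0] (let x = (\s.((\t.false) s)) in (let b = (if true then (if false then (\c.2) else (if false then (\d.9) else (\e.1))) else ((\f.(\g.f)) (2 - 6))) in ((if (false && false) then (if false then (\h.false) else (\m.false)) else ((\n.(\k.false)) 2)) x)))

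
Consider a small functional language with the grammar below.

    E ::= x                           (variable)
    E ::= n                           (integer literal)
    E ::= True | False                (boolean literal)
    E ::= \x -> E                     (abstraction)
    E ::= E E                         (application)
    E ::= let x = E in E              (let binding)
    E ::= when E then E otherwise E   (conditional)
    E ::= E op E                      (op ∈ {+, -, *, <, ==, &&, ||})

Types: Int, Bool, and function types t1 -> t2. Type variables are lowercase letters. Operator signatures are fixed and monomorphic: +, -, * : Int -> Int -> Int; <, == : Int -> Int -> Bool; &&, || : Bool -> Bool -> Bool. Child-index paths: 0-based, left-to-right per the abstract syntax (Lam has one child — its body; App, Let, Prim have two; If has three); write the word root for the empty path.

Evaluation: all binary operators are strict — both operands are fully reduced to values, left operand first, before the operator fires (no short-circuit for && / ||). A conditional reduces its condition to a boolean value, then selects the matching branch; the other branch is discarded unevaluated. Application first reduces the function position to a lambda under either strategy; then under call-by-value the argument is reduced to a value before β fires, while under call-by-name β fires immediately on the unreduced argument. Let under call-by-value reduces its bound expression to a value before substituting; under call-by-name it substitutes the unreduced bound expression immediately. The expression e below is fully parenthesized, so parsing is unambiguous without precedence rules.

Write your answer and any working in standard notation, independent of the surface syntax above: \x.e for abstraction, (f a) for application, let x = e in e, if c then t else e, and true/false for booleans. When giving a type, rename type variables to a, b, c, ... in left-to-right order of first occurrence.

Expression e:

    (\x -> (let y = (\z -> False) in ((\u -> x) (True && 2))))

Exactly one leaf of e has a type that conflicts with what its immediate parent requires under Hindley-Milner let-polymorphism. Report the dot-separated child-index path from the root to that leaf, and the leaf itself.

Trace:
\z._ : b -> Bool
let y : forall. b -> Bool
x : a
\u._ : c -> a
  unify Bool ~ Bool
  unify Int ~ Bool
  FAIL: mismatch Int ~ Bool

Answer: 0.1.1.1 : 2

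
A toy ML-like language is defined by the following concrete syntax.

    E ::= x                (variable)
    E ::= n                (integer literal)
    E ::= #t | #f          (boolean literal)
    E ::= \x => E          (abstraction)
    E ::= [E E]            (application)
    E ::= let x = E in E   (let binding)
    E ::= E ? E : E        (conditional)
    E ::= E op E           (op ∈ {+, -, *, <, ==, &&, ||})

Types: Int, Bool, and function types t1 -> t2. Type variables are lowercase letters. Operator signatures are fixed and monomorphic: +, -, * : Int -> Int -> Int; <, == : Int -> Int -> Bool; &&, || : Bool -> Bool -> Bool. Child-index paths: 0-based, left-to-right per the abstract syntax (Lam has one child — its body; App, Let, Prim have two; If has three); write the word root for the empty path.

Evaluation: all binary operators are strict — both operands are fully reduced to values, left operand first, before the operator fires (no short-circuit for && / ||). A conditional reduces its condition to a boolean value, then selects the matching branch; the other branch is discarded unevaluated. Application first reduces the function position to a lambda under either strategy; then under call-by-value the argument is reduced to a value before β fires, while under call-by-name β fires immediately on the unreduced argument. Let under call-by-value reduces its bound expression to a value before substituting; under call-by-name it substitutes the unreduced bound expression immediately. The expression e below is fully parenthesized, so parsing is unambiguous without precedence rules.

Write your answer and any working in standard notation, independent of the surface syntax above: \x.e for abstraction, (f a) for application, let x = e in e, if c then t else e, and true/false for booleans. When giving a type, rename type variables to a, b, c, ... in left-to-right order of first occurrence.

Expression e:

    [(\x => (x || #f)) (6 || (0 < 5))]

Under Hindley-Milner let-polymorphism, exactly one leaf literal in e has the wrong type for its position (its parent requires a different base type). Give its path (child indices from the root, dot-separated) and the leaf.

Answer: 1.0 : 6

Working:
x : a
  unify a ~ Bool
  unify Bool ~ Bool
\x._ : Bool -> Bool
  unify Int ~ Bool
  FAIL: mismatch Int ~ Bool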